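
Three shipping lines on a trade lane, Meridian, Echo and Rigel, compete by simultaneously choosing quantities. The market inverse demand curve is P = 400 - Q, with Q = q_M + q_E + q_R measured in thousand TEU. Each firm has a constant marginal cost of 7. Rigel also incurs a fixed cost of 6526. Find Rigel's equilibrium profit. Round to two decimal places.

3127.06

A representative firm's profit is π_i = q_i(400 - Q) - 7q_i.
Setting ∂π_i/∂q_i = 0 with rivals' quantities fixed: 393 - 2q_i - Σ_{j≠i} q_j = 0.
By symmetry each firm produces the same amount; substituting Σ_{j≠i} q_j = 2q_i yields q_i = 393/4.
Price P = 400 - 1179/4 = 421/4.
Rigel's profit: (421/4 - 7)·(393/4) - 6526 = 3127.0625.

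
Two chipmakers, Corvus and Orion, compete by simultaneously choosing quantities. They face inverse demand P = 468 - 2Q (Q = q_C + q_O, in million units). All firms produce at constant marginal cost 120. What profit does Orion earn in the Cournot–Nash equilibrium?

6728

Each firm earns π_i = (468 - 2Q)q_i - 120q_i.
Setting ∂π_i/∂q_i = 0 with rivals' quantities fixed: 348 - 4q_i - 2q_j = 0.
With identical firms every q_j equals q_i, so q_j = q_i and 348 = 6q_i, giving q_i = 58.
Price P = 468 - 2·116 = 236.
Orion's profit: (236 - 120)·58 = 6728.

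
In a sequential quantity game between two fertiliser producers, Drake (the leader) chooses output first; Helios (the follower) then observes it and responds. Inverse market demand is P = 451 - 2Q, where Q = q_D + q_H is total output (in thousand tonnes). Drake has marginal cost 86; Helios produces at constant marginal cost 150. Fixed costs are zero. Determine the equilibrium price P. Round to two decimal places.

Solve by backward induction. Given q_D, the follower Helios maximises π_H = (451 - 2q_D - 2q_H)q_H - 150q_H.
Setting the follower's marginal profit to zero, 301 - 2q_D - 4q_H = 0, i.e. q_H = (301 - 2q_D)/4.
The leader anticipates this reaction. Substituting into P = 451 - 2Q gives P = 601/2 - q_D, so π_D = (601/2 - q_D)q_D - 86q_D.
Leader FOC: 429/2 - 2q_D = 0, so q_D = 429/4.
Then q_H = (301 - 2·(429/4))/4 = 173/8.
Total output Q = 1031/8, so price P = 451 - 2·(1031/8) = 773/4.

193.25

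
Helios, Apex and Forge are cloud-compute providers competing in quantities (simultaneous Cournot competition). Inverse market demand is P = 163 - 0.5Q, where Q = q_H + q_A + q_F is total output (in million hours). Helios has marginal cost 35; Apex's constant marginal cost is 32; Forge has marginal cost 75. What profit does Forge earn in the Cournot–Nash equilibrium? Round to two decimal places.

Helios's profit: π_H = (163 - 0.5Q)q_H - (35q_H). Setting ∂π_H/∂q_H = 0: 128 - q_H - (1/2)(q_A + q_F) = 0.
Apex's first-order condition: 131 - q_A - (1/2)(q_H + q_F) = 0.
Forge's first-order condition: 88 - q_F - (1/2)(q_H + q_A) = 0.
Adding the 3 conditions: 347 − Q − Q = 0, i.e. Q = 347/2.
Back-substituting: q_H = (128 − 347/4)/(1/2) = 165/2, q_A = (131 − 347/4)/(1/2) = 177/2, q_F = (88 − 347/4)/(1/2) = 5/2.
Price P = 163 - (1/2)·(347/2) = 305/4.
Forge's profit: (305/4 - 75)·(5/2) = 25/8.

3.13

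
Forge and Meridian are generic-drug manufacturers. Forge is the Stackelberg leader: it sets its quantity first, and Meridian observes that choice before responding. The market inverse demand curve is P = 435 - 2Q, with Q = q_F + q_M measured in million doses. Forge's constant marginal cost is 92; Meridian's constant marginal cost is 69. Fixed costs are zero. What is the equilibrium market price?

The follower Meridian best-responds to any q_F: π_M = (435 - 2Q)q_M - 69q_M.
Follower FOC: 366 - 2q_F - 4q_M = 0, so q_M(q_F) = (366 - 2q_F)/4.
The leader anticipates this reaction. Substituting into P = 435 - 2Q gives P = 252 - q_F, so π_F = (252 - q_F)q_F - 92q_F.
Maximising: ∂π_F/∂q_F = 160 - 2q_F = 0, giving q_F = 80.
Then q_M = (366 - 2·80)/4 = 103/2.
Total output Q = 263/2, so price P = 435 - 2·(263/2) = 172.

172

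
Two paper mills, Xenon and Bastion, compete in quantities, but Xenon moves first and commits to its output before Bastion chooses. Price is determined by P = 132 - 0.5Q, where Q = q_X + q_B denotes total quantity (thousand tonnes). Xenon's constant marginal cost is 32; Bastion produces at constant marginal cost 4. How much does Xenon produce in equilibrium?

The follower Bastion best-responds to any q_X: π_B = (132 - 0.5Q)q_B - 4q_B.
∂π_B/∂q_B = 128 - (1/2)q_X - q_B = 0 gives the reaction function q_B = (128 - (1/2)q_X).
The leader anticipates this reaction. Substituting into P = 132 - 0.5Q gives P = 68 - (1/4)q_X, so π_X = (68 - (1/4)q_X)q_X - 32q_X.
Maximising: ∂π_X/∂q_X = 36 - (1/2)q_X = 0, giving q_X = 72.
Then q_B = (128 - (1/2)·72) = 92.

72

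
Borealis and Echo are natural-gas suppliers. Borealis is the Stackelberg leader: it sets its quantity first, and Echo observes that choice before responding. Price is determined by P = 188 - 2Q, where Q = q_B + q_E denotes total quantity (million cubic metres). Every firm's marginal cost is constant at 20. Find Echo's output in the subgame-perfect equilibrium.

21

The follower Echo best-responds to any q_B: π_E = (188 - 2Q)q_E - 20q_E.
Setting the follower's marginal profit to zero, 168 - 2q_B - 4q_E = 0, i.e. q_E = (168 - 2q_B)/4.
The leader anticipates this reaction. Substituting into P = 188 - 2Q gives P = 104 - q_B, so π_B = (104 - q_B)q_B - 20q_B.
Leader FOC: 84 - 2q_B = 0, so q_B = 42.
Then q_E = (168 - 2·42)/4 = 21.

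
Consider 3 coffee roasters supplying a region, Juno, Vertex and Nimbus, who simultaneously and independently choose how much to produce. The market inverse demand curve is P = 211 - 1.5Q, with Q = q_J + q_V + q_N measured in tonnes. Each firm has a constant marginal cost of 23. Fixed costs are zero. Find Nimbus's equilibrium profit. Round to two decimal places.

1472.67

A representative firm's profit is π_i = q_i(211 - 1.5Q) - 23q_i.
First-order condition (treating rivals' output as given): 188 - 3q_i - (3/2)·Σ_{j≠i} q_j = 0.
By symmetry each firm produces the same amount; substituting Σ_{j≠i} q_j = 2q_i yields q_i = 188/6 = 94/3.
Price P = 211 - (3/2)·94 = 70.
Nimbus's profit: (70 - 23)·(94/3) = 1472.6667.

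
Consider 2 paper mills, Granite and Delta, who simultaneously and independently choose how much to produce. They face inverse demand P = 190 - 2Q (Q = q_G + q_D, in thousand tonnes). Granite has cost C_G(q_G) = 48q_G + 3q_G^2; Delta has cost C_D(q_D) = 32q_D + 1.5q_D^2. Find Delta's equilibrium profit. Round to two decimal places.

1349.55

Granite's profit: π_G = (190 - 2Q)q_G - (48q_G + 3q_G²). Setting ∂π_G/∂q_G = 0: 142 - 10q_G - 2(q_D) = 0.
Delta's profit: π_D = (190 - 2Q)q_D - (32q_D + (3/2)q_D²). Setting ∂π_D/∂q_D = 0: 158 - 7q_D - 2(q_G) = 0.
Rearranging gives the reaction functions q_G = (142 - 2q_D)/10 and q_D = (158 - 2q_G)/7.
Solving the pair: q_G = 113/11, q_D = 216/11.
Price P = 190 - 2·(329/11) = 1432/11.
Delta's profit: (1432/11)·(216/11) - 32·(216/11) - (3/2)(216/11)² = 1349.5537.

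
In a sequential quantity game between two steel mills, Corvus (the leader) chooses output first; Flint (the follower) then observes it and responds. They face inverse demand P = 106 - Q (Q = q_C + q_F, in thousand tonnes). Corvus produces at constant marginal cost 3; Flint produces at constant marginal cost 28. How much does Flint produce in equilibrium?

7

The follower Flint best-responds to any q_C: π_F = (106 - Q)q_F - 28q_F.
Setting the follower's marginal profit to zero, 78 - q_C - 2q_F = 0, i.e. q_F = (78 - q_C)/2.
The leader anticipates this reaction. Substituting into P = 106 - Q gives P = 67 - (1/2)q_C, so π_C = (67 - (1/2)q_C)q_C - 3q_C.
Maximising: ∂π_C/∂q_C = 64 - q_C = 0, giving q_C = 64.
Then q_F = (78 - 64)/2 = 7.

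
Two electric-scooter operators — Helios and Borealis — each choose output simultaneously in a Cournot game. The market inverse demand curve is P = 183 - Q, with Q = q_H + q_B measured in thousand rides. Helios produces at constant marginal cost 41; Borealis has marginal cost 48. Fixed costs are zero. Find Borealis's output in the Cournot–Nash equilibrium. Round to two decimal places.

42.67

Helios's profit: π_H = (183 - Q)q_H - (41q_H). Setting ∂π_H/∂q_H = 0: 142 - 2q_H - (q_B) = 0.
Borealis's profit: π_B = (183 - Q)q_B - (48q_B). Setting ∂π_B/∂q_B = 0: 135 - 2q_B - (q_H) = 0.
Rearranging gives the reaction functions q_H = (142 - q_B)/2 and q_B = (135 - q_H)/2.
Substituting one into the other gives q_H = 149/3 and q_B = 128/3.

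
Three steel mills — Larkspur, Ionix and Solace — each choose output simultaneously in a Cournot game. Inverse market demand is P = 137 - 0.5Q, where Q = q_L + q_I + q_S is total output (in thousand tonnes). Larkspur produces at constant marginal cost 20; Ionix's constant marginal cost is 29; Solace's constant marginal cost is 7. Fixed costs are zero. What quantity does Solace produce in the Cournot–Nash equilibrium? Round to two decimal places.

Larkspur's profit: π_L = (137 - 0.5Q)q_L - (20q_L). Setting ∂π_L/∂q_L = 0: 117 - q_L - (1/2)(q_I + q_S) = 0.
Ionix's profit: π_I = (137 - 0.5Q)q_I - (29q_I). Setting ∂π_I/∂q_I = 0: 108 - q_I - (1/2)(q_L + q_S) = 0.
Solace's first-order condition: 130 - q_S - (1/2)(q_L + q_I) = 0.
Adding the 3 conditions: 355 − Q − Q = 0, i.e. Q = 355/2.
Back-substituting: q_L = (117 − 355/4)/(1/2) = 113/2, q_I = (108 − 355/4)/(1/2) = 77/2, q_S = (130 − 355/4)/(1/2) = 165/2.

82.50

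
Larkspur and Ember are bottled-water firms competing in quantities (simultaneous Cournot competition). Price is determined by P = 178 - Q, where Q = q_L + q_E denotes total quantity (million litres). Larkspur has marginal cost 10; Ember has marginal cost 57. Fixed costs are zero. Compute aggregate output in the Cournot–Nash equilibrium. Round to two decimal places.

Larkspur's profit: π_L = (178 - Q)q_L - (10q_L). Setting ∂π_L/∂q_L = 0: 168 - 2q_L - (q_E) = 0.
Ember's profit: π_E = (178 - Q)q_E - (57q_E). Setting ∂π_E/∂q_E = 0: 121 - 2q_E - (q_L) = 0.
Rearranging gives the reaction functions q_L = (168 - q_E)/2 and q_E = (121 - q_L)/2.
Solving the pair: q_L = 215/3, q_E = 74/3.
Total output Q = 215/3 + 74/3 = 289/3.

96.33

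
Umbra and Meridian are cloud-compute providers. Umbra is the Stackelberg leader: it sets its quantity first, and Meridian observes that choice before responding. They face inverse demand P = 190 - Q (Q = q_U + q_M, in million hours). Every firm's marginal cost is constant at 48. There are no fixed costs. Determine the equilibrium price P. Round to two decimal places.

83.50

Solve by backward induction. Given q_U, the follower Meridian maximises π_M = (190 - q_U - q_M)q_M - 48q_M.
∂π_M/∂q_M = 142 - q_U - 2q_M = 0 gives the reaction function q_M = (142 - q_U)/2.
Umbra substitutes q_M(q_U) into its own profit: π_U = q_U(190 - q_U - (142 - q_U)/2) - 48q_U = (119 - (1/2)q_U)q_U - 48q_U.
Maximising: ∂π_U/∂q_U = 71 - q_U = 0, giving q_U = 71.
Then q_M = (142 - 71)/2 = 71/2.
Total output Q = 213/2, so price P = 190 - 213/2 = 167/2.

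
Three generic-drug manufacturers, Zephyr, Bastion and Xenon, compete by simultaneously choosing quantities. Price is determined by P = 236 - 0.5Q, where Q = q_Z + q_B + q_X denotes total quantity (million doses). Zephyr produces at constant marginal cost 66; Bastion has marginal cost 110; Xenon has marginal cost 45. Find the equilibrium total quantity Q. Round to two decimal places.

243.50

Zephyr's profit: π_Z = (236 - 0.5Q)q_Z - (66q_Z). Setting ∂π_Z/∂q_Z = 0: 170 - q_Z - (1/2)(q_B + q_X) = 0.
Bastion's first-order condition: 126 - q_B - (1/2)(q_Z + q_X) = 0.
Xenon's profit: π_X = (236 - 0.5Q)q_X - (45q_X). Setting ∂π_X/∂q_X = 0: 191 - q_X - (1/2)(q_Z + q_B) = 0.
Adding the 3 first-order conditions: 487 − 2Q = 0, so Q = 487/2.
Back-substituting: q_Z = (170 − 487/4)/(1/2) = 193/2, q_B = (126 − 487/4)/(1/2) = 17/2, q_X = (191 − 487/4)/(1/2) = 277/2.
Total output Q = 193/2 + 17/2 + 277/2 = 487/2.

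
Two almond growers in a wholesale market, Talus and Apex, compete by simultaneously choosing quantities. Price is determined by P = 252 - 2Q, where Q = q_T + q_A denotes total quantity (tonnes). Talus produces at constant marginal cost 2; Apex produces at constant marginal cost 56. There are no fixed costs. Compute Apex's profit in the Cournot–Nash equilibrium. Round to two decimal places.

1120.22

Talus's profit: π_T = (252 - 2Q)q_T - (2q_T). Setting ∂π_T/∂q_T = 0: 250 - 4q_T - 2(q_A) = 0.
Apex's first-order condition: 196 - 4q_A - 2(q_T) = 0.
Rearranging gives the reaction functions q_T = (250 - 2q_A)/4 and q_A = (196 - 2q_T)/4.
Substituting one into the other gives q_T = 152/3 and q_A = 71/3.
Price P = 252 - 2·(223/3) = 310/3.
Apex's profit: (310/3 - 56)·(71/3) = 1120.2222.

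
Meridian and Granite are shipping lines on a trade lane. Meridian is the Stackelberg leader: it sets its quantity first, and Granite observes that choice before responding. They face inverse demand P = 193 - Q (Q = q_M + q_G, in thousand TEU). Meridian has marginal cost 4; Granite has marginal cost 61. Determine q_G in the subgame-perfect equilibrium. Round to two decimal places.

Solve by backward induction. Given q_M, the follower Granite maximises π_G = (193 - q_M - q_G)q_G - 61q_G.
Follower FOC: 132 - q_M - 2q_G = 0, so q_G(q_M) = (132 - q_M)/2.
The leader anticipates this reaction. Substituting into P = 193 - Q gives P = 127 - (1/2)q_M, so π_M = (127 - (1/2)q_M)q_M - 4q_M.
Maximising: ∂π_M/∂q_M = 123 - q_M = 0, giving q_M = 123.
Then q_G = (132 - 123)/2 = 9/2.

4.50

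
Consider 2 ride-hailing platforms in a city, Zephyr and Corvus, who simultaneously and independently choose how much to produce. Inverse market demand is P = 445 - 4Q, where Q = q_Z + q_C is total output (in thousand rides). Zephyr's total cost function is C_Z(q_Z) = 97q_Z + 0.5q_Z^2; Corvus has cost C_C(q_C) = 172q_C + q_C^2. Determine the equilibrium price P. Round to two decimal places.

258.35

Zephyr's profit: π_Z = (445 - 4Q)q_Z - (97q_Z + (1/2)q_Z²). Setting ∂π_Z/∂q_Z = 0: 348 - 9q_Z - 4(q_C) = 0.
Corvus's first-order condition: 273 - 10q_C - 4(q_Z) = 0.
Best responses: q_Z = (348 - 4q_C)/9, q_C = (273 - 4q_Z)/10.
Solving the pair: q_Z = 1194/37, q_C = 1065/74.
Total output Q = 46.6622, so price P = 445 - 4·46.6622 = 258.3514.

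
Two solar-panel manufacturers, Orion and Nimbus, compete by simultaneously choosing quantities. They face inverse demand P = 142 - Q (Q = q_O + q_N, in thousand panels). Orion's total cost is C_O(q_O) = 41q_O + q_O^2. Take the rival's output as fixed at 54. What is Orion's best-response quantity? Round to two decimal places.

11.75

With the rival's output fixed at 54, Orion's profit is π_O = (142 - 54 - q_O)q_O - (41q_O + q_O²) = (88 - q_O)q_O - (41q_O + q_O²).
∂π_O/∂q_O = 47 - 4q_O = 0, so q_O = 47/4.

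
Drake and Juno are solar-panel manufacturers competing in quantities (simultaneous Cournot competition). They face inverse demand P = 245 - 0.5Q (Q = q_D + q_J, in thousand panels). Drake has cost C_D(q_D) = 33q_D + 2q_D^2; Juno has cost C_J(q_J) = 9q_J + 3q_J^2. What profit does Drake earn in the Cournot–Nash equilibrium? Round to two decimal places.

3863.06

Drake's profit: π_D = (245 - 0.5Q)q_D - (33q_D + 2q_D²). Setting ∂π_D/∂q_D = 0: 212 - 5q_D - (1/2)(q_J) = 0.
Juno's first-order condition: 236 - 7q_J - (1/2)(q_D) = 0.
So q_D = (212 - (1/2)q_J)/5 and q_J = (236 - (1/2)q_D)/7.
Substituting one into the other gives q_D = 39.3094 and q_J = 30.9065.
Price P = 245 - (1/2)·70.2158 = 209.8921.
Drake's profit: 209.8921·39.3094 - 33·39.3094 - 2·39.3094² = 3863.0630.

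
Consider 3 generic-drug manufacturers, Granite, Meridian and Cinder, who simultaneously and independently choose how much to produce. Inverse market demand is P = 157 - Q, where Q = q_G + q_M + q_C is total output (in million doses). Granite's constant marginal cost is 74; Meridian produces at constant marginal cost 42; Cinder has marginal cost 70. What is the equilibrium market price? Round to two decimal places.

Granite's profit: π_G = (157 - Q)q_G - (74q_G). Setting ∂π_G/∂q_G = 0: 83 - 2q_G - (q_M + q_C) = 0.
Meridian's first-order condition: 115 - 2q_M - (q_G + q_C) = 0.
Cinder's profit: π_C = (157 - Q)q_C - (70q_C). Setting ∂π_C/∂q_C = 0: 87 - 2q_C - (q_G + q_M) = 0.
Adding the 3 first-order conditions: 285 − 4Q = 0, so Q = 285/4.
Back-substituting: q_G = (83 − 285/4) = 47/4, q_M = (115 − 285/4) = 175/4, q_C = (87 − 285/4) = 63/4.
Total output Q = 285/4, so price P = 157 - 285/4 = 343/4.

85.75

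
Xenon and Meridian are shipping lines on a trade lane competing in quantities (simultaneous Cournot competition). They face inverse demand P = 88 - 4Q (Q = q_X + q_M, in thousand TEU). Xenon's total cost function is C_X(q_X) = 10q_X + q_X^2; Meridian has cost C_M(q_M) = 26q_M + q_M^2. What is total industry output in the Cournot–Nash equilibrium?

Xenon's profit: π_X = (88 - 4Q)q_X - (10q_X + q_X²). Setting ∂π_X/∂q_X = 0: 78 - 10q_X - 4(q_M) = 0.
Meridian's profit: π_M = (88 - 4Q)q_M - (26q_M + q_M²). Setting ∂π_M/∂q_M = 0: 62 - 10q_M - 4(q_X) = 0.
So q_X = (78 - 4q_M)/10 and q_M = (62 - 4q_X)/10.
Substituting one into the other gives q_X = 19/3 and q_M = 11/3.
Total output Q = 19/3 + 11/3 = 10.

10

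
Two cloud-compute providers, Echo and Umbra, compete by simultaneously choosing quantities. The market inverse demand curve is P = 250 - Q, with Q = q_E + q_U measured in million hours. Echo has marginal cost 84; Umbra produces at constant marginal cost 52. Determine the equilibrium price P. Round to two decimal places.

Echo's profit: π_E = (250 - Q)q_E - (84q_E). Setting ∂π_E/∂q_E = 0: 166 - 2q_E - (q_U) = 0.
Umbra's profit: π_U = (250 - Q)q_U - (52q_U). Setting ∂π_U/∂q_U = 0: 198 - 2q_U - (q_E) = 0.
So q_E = (166 - q_U)/2 and q_U = (198 - q_E)/2.
Substituting one into the other gives q_E = 134/3 and q_U = 230/3.
Total output Q = 364/3, so price P = 250 - 364/3 = 386/3.

128.67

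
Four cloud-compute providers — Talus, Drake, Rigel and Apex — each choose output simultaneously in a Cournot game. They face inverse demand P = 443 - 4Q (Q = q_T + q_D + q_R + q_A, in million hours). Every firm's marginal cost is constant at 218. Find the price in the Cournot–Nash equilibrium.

A representative firm's profit is π_i = q_i(443 - 4Q) - 218q_i.
Setting ∂π_i/∂q_i = 0 with rivals' quantities fixed: 225 - 8q_i - 4·Σ_{j≠i} q_j = 0.
With identical firms every q_j equals q_i, so Σ_{j≠i} q_j = 3q_i and 225 = 20q_i, giving q_i = 45/4.
Total output Q = 45, so price P = 443 - 4·45 = 263.

263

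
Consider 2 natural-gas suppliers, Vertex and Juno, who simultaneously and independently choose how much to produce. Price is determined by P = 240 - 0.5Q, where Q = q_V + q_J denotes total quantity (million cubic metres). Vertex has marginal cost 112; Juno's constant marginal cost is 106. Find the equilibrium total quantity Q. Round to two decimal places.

Vertex's profit: π_V = (240 - 0.5Q)q_V - (112q_V). Setting ∂π_V/∂q_V = 0: 128 - q_V - (1/2)(q_J) = 0.
Juno's profit: π_J = (240 - 0.5Q)q_J - (106q_J). Setting ∂π_J/∂q_J = 0: 134 - q_J - (1/2)(q_V) = 0.
Best responses: q_V = (128 - (1/2)q_J), q_J = (134 - (1/2)q_V).
Solving the pair: q_V = 244/3, q_J = 280/3.
Total output Q = 244/3 + 280/3 = 524/3.

174.67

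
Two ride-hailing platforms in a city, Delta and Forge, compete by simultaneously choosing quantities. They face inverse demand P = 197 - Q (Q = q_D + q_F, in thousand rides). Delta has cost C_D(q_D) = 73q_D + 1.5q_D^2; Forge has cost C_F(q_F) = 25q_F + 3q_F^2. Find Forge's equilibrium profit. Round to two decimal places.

Delta's profit: π_D = (197 - Q)q_D - (73q_D + (3/2)q_D²). Setting ∂π_D/∂q_D = 0: 124 - 5q_D - (q_F) = 0.
Forge's profit: π_F = (197 - Q)q_F - (25q_F + 3q_F²). Setting ∂π_F/∂q_F = 0: 172 - 8q_F - (q_D) = 0.
Rearranging gives the reaction functions q_D = (124 - q_F)/5 and q_F = (172 - q_D)/8.
Substituting one into the other gives q_D = 820/39 and q_F = 736/39.
Price P = 197 - 1556/39 = 157.1026.
Forge's profit: 157.1026·(736/39) - 25·(736/39) - 3(736/39)² = 1424.5786.

1424.58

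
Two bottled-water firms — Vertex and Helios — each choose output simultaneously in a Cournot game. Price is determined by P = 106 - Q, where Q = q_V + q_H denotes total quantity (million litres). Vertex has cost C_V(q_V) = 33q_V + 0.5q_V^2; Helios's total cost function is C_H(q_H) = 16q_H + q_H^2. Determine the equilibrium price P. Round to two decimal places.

69.73

Vertex's profit: π_V = (106 - Q)q_V - (33q_V + (1/2)q_V²). Setting ∂π_V/∂q_V = 0: 73 - 3q_V - (q_H) = 0.
Helios's first-order condition: 90 - 4q_H - (q_V) = 0.
Rearranging gives the reaction functions q_V = (73 - q_H)/3 and q_H = (90 - q_V)/4.
Solving the pair: q_V = 202/11, q_H = 197/11.
Total output Q = 399/11, so price P = 106 - 399/11 = 767/11.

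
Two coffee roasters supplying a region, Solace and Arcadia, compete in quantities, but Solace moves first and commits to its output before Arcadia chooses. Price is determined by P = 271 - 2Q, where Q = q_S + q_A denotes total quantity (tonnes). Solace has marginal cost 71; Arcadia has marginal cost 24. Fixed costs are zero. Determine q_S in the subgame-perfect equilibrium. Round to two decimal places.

Solve by backward induction. Given q_S, the follower Arcadia maximises π_A = (271 - 2q_S - 2q_A)q_A - 24q_A.
Setting the follower's marginal profit to zero, 247 - 2q_S - 4q_A = 0, i.e. q_A = (247 - 2q_S)/4.
The leader anticipates this reaction. Substituting into P = 271 - 2Q gives P = 295/2 - q_S, so π_S = (295/2 - q_S)q_S - 71q_S.
The leader's first-order condition 153/2 - 2q_S = 0 yields q_S = 153/4.
Then q_A = (247 - 2·(153/4))/4 = 341/8.

38.25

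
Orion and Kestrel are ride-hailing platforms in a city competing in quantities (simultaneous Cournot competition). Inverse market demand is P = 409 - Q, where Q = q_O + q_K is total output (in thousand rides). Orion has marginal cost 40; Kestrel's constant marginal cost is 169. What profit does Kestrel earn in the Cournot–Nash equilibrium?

1369

Orion's profit: π_O = (409 - Q)q_O - (40q_O). Setting ∂π_O/∂q_O = 0: 369 - 2q_O - (q_K) = 0.
Kestrel's first-order condition: 240 - 2q_K - (q_O) = 0.
Rearranging gives the reaction functions q_O = (369 - q_K)/2 and q_K = (240 - q_O)/2.
Solving the pair: q_O = 166, q_K = 37.
Price P = 409 - 203 = 206.
Kestrel's profit: (206 - 169)·37 = 1369.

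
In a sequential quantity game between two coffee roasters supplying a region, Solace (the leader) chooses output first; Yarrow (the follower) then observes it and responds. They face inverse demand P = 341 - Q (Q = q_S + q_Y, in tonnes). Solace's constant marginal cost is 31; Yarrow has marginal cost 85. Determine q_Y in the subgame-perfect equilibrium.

37

Solve by backward induction. Given q_S, the follower Yarrow maximises π_Y = (341 - q_S - q_Y)q_Y - 85q_Y.
Follower FOC: 256 - q_S - 2q_Y = 0, so q_Y(q_S) = (256 - q_S)/2.
The leader anticipates this reaction. Substituting into P = 341 - Q gives P = 213 - (1/2)q_S, so π_S = (213 - (1/2)q_S)q_S - 31q_S.
Maximising: ∂π_S/∂q_S = 182 - q_S = 0, giving q_S = 182.
Then q_Y = (256 - 182)/2 = 37.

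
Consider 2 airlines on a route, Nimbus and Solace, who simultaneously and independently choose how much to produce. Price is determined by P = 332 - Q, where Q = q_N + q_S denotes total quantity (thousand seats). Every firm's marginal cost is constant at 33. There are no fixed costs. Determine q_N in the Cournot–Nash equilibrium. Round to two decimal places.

99.67

A representative firm's profit is π_i = q_i(332 - Q) - 33q_i.
Setting ∂π_i/∂q_i = 0 with rivals' quantities fixed: 299 - 2q_i - q_j = 0.
With identical firms every q_j equals q_i, so q_j = q_i and 299 = 3q_i, giving q_i = 299/3.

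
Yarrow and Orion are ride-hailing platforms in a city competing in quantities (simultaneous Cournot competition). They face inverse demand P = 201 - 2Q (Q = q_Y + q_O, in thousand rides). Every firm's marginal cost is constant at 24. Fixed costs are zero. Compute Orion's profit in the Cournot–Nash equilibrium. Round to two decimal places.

Each firm earns π_i = (201 - 2Q)q_i - 24q_i.
Setting ∂π_i/∂q_i = 0 with rivals' quantities fixed: 177 - 4q_i - 2q_j = 0.
By symmetry each firm produces the same amount; substituting q_j = q_i yields q_i = 177/6 = 59/2.
Price P = 201 - 2·59 = 83.
Orion's profit: (83 - 24)·(59/2) = 1740.5000.

1740.50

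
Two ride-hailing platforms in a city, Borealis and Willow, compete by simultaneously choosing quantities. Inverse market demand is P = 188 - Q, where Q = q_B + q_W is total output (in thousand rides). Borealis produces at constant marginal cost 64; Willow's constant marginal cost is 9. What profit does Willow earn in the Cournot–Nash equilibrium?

6084

Borealis's profit: π_B = (188 - Q)q_B - (64q_B). Setting ∂π_B/∂q_B = 0: 124 - 2q_B - (q_W) = 0.
Willow's profit: π_W = (188 - Q)q_W - (9q_W). Setting ∂π_W/∂q_W = 0: 179 - 2q_W - (q_B) = 0.
Rearranging gives the reaction functions q_B = (124 - q_W)/2 and q_W = (179 - q_B)/2.
Substituting one into the other gives q_B = 23 and q_W = 78.
Price P = 188 - 101 = 87.
Willow's profit: (87 - 9)·78 = 6084.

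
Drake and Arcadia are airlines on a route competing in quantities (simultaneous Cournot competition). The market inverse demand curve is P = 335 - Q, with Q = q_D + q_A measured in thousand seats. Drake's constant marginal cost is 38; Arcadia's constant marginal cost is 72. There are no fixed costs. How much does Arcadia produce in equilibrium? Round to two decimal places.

76.33

Drake's profit: π_D = (335 - Q)q_D - (38q_D). Setting ∂π_D/∂q_D = 0: 297 - 2q_D - (q_A) = 0.
Arcadia's first-order condition: 263 - 2q_A - (q_D) = 0.
So q_D = (297 - q_A)/2 and q_A = (263 - q_D)/2.
Substituting one into the other gives q_D = 331/3 and q_A = 229/3.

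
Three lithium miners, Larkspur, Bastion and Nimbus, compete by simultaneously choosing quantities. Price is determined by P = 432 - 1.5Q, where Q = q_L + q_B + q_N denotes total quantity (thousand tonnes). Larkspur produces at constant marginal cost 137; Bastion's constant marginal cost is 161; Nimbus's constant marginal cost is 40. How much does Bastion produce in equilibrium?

21

Larkspur's profit: π_L = (432 - 1.5Q)q_L - (137q_L). Setting ∂π_L/∂q_L = 0: 295 - 3q_L - (3/2)(q_B + q_N) = 0.
Bastion's first-order condition: 271 - 3q_B - (3/2)(q_L + q_N) = 0.
Nimbus's profit: π_N = (432 - 1.5Q)q_N - (40q_N). Setting ∂π_N/∂q_N = 0: 392 - 3q_N - (3/2)(q_L + q_B) = 0.
Adding the 3 conditions: 958 − 3Q − 3Q = 0, i.e. Q = 479/3.
Back-substituting: q_L = (295 − 479/2)/(3/2) = 37, q_B = (271 − 479/2)/(3/2) = 21, q_N = (392 − 479/2)/(3/2) = 305/3.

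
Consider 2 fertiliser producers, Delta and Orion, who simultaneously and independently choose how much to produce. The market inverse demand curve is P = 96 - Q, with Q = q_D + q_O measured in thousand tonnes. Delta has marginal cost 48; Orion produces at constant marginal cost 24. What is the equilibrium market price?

Delta's profit: π_D = (96 - Q)q_D - (48q_D). Setting ∂π_D/∂q_D = 0: 48 - 2q_D - (q_O) = 0.
Orion's profit: π_O = (96 - Q)q_O - (24q_O). Setting ∂π_O/∂q_O = 0: 72 - 2q_O - (q_D) = 0.
Rearranging gives the reaction functions q_D = (48 - q_O)/2 and q_O = (72 - q_D)/2.
Solving the pair: q_D = 8, q_O = 32.
Total output Q = 40, so price P = 96 - 40 = 56.

56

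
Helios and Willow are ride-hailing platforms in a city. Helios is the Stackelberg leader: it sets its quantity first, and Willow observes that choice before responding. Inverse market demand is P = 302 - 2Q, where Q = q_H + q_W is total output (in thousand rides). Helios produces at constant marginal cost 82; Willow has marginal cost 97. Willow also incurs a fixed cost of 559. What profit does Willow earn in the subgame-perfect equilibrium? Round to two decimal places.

The follower Willow best-responds to any q_H: π_W = (302 - 2Q)q_W - 97q_W.
Follower FOC: 205 - 2q_H - 4q_W = 0, so q_W(q_H) = (205 - 2q_H)/4.
Helios substitutes q_W(q_H) into its own profit: π_H = q_H(302 - 2q_H - (205 - 2q_H)/2) - 82q_H = (399/2 - q_H)q_H - 82q_H.
Leader FOC: 235/2 - 2q_H = 0, so q_H = 235/4.
Then q_W = (205 - 2·(235/4))/4 = 175/8.
Price P = 302 - 2·(645/8) = 563/4.
Willow's profit: (563/4 - 97)·(175/8) - 559 = 398.0313.

398.03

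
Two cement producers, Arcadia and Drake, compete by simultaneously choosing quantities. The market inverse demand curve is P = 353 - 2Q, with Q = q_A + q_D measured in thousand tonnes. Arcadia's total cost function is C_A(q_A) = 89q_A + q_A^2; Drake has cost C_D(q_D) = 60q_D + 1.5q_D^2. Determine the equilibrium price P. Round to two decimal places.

Arcadia's profit: π_A = (353 - 2Q)q_A - (89q_A + q_A²). Setting ∂π_A/∂q_A = 0: 264 - 6q_A - 2(q_D) = 0.
Drake's first-order condition: 293 - 7q_D - 2(q_A) = 0.
Rearranging gives the reaction functions q_A = (264 - 2q_D)/6 and q_D = (293 - 2q_A)/7.
Solving the pair: q_A = 631/19, q_D = 615/19.
Total output Q = 1246/19, so price P = 353 - 2·(1246/19) = 221.8421.

221.84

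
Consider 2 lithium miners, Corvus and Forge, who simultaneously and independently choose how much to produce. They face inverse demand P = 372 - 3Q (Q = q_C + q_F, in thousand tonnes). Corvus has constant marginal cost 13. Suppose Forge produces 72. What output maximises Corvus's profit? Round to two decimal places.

With the rival's output fixed at 72, Corvus's profit is π_C = (372 - 3·72 - 3q_C)q_C - (13q_C) = (156 - 3q_C)q_C - (13q_C).
∂π_C/∂q_C = 143 - 6q_C = 0, so q_C = 143/6.

23.83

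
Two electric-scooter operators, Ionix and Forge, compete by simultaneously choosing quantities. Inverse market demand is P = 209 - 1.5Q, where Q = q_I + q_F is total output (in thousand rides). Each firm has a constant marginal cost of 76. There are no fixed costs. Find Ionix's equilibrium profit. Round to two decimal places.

1310.30

Each firm earns π_i = (209 - 1.5Q)q_i - 76q_i.
Setting ∂π_i/∂q_i = 0 with rivals' quantities fixed: 133 - 3q_i - (3/2)q_j = 0.
With identical firms every q_j equals q_i, so q_j = q_i and 133 = (9/2)q_i, giving q_i = 266/9.
Price P = 209 - (3/2)·(532/9) = 361/3.
Ionix's profit: (361/3 - 76)·(266/9) = 1310.2963.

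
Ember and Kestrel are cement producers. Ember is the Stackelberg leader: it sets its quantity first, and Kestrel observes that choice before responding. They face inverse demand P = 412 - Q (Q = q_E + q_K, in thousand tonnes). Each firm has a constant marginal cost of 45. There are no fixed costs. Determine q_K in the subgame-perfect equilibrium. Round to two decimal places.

91.75

The follower Kestrel best-responds to any q_E: π_K = (412 - Q)q_K - 45q_K.
Setting the follower's marginal profit to zero, 367 - q_E - 2q_K = 0, i.e. q_K = (367 - q_E)/2.
The leader anticipates this reaction. Substituting into P = 412 - Q gives P = 457/2 - (1/2)q_E, so π_E = (457/2 - (1/2)q_E)q_E - 45q_E.
The leader's first-order condition 367/2 - q_E = 0 yields q_E = 367/2.
Then q_K = (367 - 367/2)/2 = 367/4.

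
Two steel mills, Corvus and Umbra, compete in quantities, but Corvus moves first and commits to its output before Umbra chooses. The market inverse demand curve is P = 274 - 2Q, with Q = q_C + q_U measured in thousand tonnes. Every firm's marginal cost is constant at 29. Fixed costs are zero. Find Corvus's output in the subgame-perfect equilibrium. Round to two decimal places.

The follower Umbra best-responds to any q_C: π_U = (274 - 2Q)q_U - 29q_U.
Setting the follower's marginal profit to zero, 245 - 2q_C - 4q_U = 0, i.e. q_U = (245 - 2q_C)/4.
The leader anticipates this reaction. Substituting into P = 274 - 2Q gives P = 303/2 - q_C, so π_C = (303/2 - q_C)q_C - 29q_C.
The leader's first-order condition 245/2 - 2q_C = 0 yields q_C = 245/4.
Then q_U = (245 - 2·(245/4))/4 = 245/8.

61.25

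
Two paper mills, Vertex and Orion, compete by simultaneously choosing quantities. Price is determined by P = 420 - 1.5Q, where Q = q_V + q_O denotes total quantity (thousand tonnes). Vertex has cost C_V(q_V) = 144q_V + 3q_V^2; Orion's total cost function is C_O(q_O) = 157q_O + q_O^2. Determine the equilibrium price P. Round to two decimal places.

316.89

Vertex's profit: π_V = (420 - 1.5Q)q_V - (144q_V + 3q_V²). Setting ∂π_V/∂q_V = 0: 276 - 9q_V - (3/2)(q_O) = 0.
Orion's profit: π_O = (420 - 1.5Q)q_O - (157q_O + q_O²). Setting ∂π_O/∂q_O = 0: 263 - 5q_O - (3/2)(q_V) = 0.
Best responses: q_V = (276 - (3/2)q_O)/9, q_O = (263 - (3/2)q_V)/5.
Substituting one into the other gives q_V = 438/19 and q_O = 868/19.
Total output Q = 1306/19, so price P = 420 - (3/2)·(1306/19) = 316.8947.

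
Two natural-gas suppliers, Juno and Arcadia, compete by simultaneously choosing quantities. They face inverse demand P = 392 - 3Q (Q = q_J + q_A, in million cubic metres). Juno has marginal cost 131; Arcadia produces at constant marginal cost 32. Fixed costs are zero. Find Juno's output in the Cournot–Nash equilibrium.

18

Juno's profit: π_J = (392 - 3Q)q_J - (131q_J). Setting ∂π_J/∂q_J = 0: 261 - 6q_J - 3(q_A) = 0.
Arcadia's first-order condition: 360 - 6q_A - 3(q_J) = 0.
So q_J = (261 - 3q_A)/6 and q_A = (360 - 3q_J)/6.
Solving the pair: q_J = 18, q_A = 51.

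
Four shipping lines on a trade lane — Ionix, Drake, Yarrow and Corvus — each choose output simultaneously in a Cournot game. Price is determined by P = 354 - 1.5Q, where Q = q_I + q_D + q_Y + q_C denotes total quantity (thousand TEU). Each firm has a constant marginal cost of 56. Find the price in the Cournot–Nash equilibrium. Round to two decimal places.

A representative firm's profit is π_i = q_i(354 - 1.5Q) - 56q_i.
Setting ∂π_i/∂q_i = 0 with rivals' quantities fixed: 298 - 3q_i - (3/2)·Σ_{j≠i} q_j = 0.
By symmetry each firm produces the same amount; substituting Σ_{j≠i} q_j = 3q_i yields q_i = 298/(15/2) = 596/15.
Total output Q = 158.9333, so price P = 354 - (3/2)·158.9333 = 578/5.

115.60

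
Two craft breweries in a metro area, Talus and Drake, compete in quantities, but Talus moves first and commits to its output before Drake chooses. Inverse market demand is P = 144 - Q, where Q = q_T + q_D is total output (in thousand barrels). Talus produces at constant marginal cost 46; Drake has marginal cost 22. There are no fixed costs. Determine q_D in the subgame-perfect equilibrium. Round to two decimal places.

42.50

The follower Drake best-responds to any q_T: π_D = (144 - Q)q_D - 22q_D.
Setting the follower's marginal profit to zero, 122 - q_T - 2q_D = 0, i.e. q_D = (122 - q_T)/2.
Talus substitutes q_D(q_T) into its own profit: π_T = q_T(144 - q_T - (122 - q_T)/2) - 46q_T = (83 - (1/2)q_T)q_T - 46q_T.
Leader FOC: 37 - q_T = 0, so q_T = 37.
Then q_D = (122 - 37)/2 = 85/2.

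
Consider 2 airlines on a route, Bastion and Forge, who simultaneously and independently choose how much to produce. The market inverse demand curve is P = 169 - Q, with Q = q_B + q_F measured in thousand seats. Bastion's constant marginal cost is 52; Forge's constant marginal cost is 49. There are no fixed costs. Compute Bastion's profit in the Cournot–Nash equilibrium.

Bastion's profit: π_B = (169 - Q)q_B - (52q_B). Setting ∂π_B/∂q_B = 0: 117 - 2q_B - (q_F) = 0.
Forge's first-order condition: 120 - 2q_F - (q_B) = 0.
So q_B = (117 - q_F)/2 and q_F = (120 - q_B)/2.
Substituting one into the other gives q_B = 38 and q_F = 41.
Price P = 169 - 79 = 90.
Bastion's profit: (90 - 52)·38 = 1444.

1444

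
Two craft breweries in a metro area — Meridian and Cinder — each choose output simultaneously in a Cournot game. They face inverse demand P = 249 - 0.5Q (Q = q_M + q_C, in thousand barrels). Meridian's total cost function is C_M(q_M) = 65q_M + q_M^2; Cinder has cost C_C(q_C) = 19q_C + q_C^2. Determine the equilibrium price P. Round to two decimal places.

Meridian's profit: π_M = (249 - 0.5Q)q_M - (65q_M + q_M²). Setting ∂π_M/∂q_M = 0: 184 - 3q_M - (1/2)(q_C) = 0.
Cinder's first-order condition: 230 - 3q_C - (1/2)(q_M) = 0.
Rearranging gives the reaction functions q_M = (184 - (1/2)q_C)/3 and q_C = (230 - (1/2)q_M)/3.
Substituting one into the other gives q_M = 1748/35 and q_C = 68.3429.
Total output Q = 828/7, so price P = 249 - (1/2)·(828/7) = 1329/7.

189.86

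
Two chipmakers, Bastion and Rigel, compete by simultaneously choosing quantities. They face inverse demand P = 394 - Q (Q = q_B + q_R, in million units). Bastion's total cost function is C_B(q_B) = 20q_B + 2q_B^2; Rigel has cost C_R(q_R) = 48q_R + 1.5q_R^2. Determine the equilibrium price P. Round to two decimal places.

Bastion's profit: π_B = (394 - Q)q_B - (20q_B + 2q_B²). Setting ∂π_B/∂q_B = 0: 374 - 6q_B - (q_R) = 0.
Rigel's profit: π_R = (394 - Q)q_R - (48q_R + (3/2)q_R²). Setting ∂π_R/∂q_R = 0: 346 - 5q_R - (q_B) = 0.
Rearranging gives the reaction functions q_B = (374 - q_R)/6 and q_R = (346 - q_B)/5.
Solving the pair: q_B = 1524/29, q_R = 1702/29.
Total output Q = 111.2414, so price P = 394 - 111.2414 = 282.7586.

282.76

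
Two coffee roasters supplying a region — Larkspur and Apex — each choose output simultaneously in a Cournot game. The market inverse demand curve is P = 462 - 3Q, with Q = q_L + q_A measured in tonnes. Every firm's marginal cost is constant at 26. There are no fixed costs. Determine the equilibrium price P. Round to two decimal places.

A representative firm's profit is π_i = q_i(462 - 3Q) - 26q_i.
First-order condition (treating rivals' output as given): 436 - 6q_i - 3q_j = 0.
By symmetry each firm produces the same amount; substituting q_j = q_i yields q_i = 436/9.
Total output Q = 872/9, so price P = 462 - 3·(872/9) = 514/3.

171.33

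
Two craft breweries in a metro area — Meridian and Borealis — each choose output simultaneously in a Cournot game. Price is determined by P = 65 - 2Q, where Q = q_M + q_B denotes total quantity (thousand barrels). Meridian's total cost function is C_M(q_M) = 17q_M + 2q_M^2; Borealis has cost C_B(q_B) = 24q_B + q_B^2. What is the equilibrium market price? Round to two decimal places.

Meridian's profit: π_M = (65 - 2Q)q_M - (17q_M + 2q_M²). Setting ∂π_M/∂q_M = 0: 48 - 8q_M - 2(q_B) = 0.
Borealis's first-order condition: 41 - 6q_B - 2(q_M) = 0.
Rearranging gives the reaction functions q_M = (48 - 2q_B)/8 and q_B = (41 - 2q_M)/6.
Substituting one into the other gives q_M = 103/22 and q_B = 58/11.
Total output Q = 219/22, so price P = 65 - 2·(219/22) = 496/11.

45.09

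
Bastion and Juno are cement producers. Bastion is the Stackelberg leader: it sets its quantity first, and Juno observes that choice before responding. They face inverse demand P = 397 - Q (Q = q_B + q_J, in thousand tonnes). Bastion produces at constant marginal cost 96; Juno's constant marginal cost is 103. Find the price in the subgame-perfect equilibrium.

173

The follower Juno best-responds to any q_B: π_J = (397 - Q)q_J - 103q_J.
∂π_J/∂q_J = 294 - q_B - 2q_J = 0 gives the reaction function q_J = (294 - q_B)/2.
The leader anticipates this reaction. Substituting into P = 397 - Q gives P = 250 - (1/2)q_B, so π_B = (250 - (1/2)q_B)q_B - 96q_B.
Maximising: ∂π_B/∂q_B = 154 - q_B = 0, giving q_B = 154.
Then q_J = (294 - 154)/2 = 70.
Total output Q = 224, so price P = 397 - 224 = 173.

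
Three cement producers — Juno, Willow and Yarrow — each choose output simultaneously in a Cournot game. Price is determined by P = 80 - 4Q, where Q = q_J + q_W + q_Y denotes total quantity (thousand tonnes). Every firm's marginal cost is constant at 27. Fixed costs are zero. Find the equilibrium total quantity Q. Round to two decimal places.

A representative firm's profit is π_i = q_i(80 - 4Q) - 27q_i.
First-order condition (treating rivals' output as given): 53 - 8q_i - 4·Σ_{j≠i} q_j = 0.
By symmetry each firm produces the same amount; substituting Σ_{j≠i} q_j = 2q_i yields q_i = 53/16.
Total output Q = 53/16 + 53/16 + 53/16 = 159/16.

9.94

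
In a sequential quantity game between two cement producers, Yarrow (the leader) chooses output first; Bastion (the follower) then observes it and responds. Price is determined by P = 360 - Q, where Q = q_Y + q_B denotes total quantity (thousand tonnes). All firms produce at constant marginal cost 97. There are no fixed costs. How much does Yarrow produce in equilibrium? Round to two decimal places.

131.50

The follower Bastion best-responds to any q_Y: π_B = (360 - Q)q_B - 97q_B.
Follower FOC: 263 - q_Y - 2q_B = 0, so q_B(q_Y) = (263 - q_Y)/2.
Yarrow substitutes q_B(q_Y) into its own profit: π_Y = q_Y(360 - q_Y - (263 - q_Y)/2) - 97q_Y = (457/2 - (1/2)q_Y)q_Y - 97q_Y.
Maximising: ∂π_Y/∂q_Y = 263/2 - q_Y = 0, giving q_Y = 263/2.
Then q_B = (263 - 263/2)/2 = 263/4.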